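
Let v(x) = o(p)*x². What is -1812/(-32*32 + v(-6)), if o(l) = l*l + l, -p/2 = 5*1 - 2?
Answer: -453/14 ≈ -32.357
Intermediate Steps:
p = -6 (p = -2*(5*1 - 2) = -2*(5 - 2) = -2*3 = -6)
o(l) = l + l² (o(l) = l² + l = l + l²)
v(x) = 30*x² (v(x) = (-6*(1 - 6))*x² = (-6*(-5))*x² = 30*x²)
-1812/(-32*32 + v(-6)) = -1812/(-32*32 + 30*(-6)²) = -1812/(-1024 + 30*36) = -1812/(-1024 + 1080) = -1812/56 = -1812*1/56 = -453/14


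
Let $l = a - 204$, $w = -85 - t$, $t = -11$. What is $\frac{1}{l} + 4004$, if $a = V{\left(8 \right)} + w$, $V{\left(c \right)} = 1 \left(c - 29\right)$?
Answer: $\frac{1197195}{299} \approx 4004.0$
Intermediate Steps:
$w = -74$ ($w = -85 - -11 = -85 + 11 = -74$)
$V{\left(c \right)} = -29 + c$ ($V{\left(c \right)} = 1 \left(-29 + c\right) = -29 + c$)
$a = -95$ ($a = \left(-29 + 8\right) - 74 = -21 - 74 = -95$)
$l = -299$ ($l = -95 - 204 = -299$)
$\frac{1}{l} + 4004 = \frac{1}{-299} + 4004 = - \frac{1}{299} + 4004 = \frac{1197195}{299}$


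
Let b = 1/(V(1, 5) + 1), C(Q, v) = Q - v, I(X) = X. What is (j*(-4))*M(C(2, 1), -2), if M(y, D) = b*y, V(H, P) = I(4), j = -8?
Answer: 32/5 ≈ 6.4000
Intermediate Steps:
V(H, P) = 4
b = 1/5 (b = 1/(4 + 1) = 1/5 ≈ 0.20000)
M(y, D) = y/5
(j*(-4))*M(C(2, 1), -2) = (-8*(-4))*((2 - 1*1)/5) = 32*((2 - 1)/5) = 32*((1/5)*1) = 32*(1/5) = 32/5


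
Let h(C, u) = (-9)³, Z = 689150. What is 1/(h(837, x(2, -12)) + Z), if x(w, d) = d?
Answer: 1/688421 ≈ 1.4526e-6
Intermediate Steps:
h(C, u) = -729
1/(h(837, x(2, -12)) + Z) = 1/(-729 + 689150) = 1/688421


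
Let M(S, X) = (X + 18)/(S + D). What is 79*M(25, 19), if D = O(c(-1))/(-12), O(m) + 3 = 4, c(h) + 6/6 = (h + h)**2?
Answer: 35076/299 ≈ 117.31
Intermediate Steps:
c(h) = -1 + 4*h**2 (c(h) = -1 + (h + h)**2 = -1 + (2*h)**2 = -1 + 4*h**2)
O(m) = 1 (O(m) = -3 + 4 = 1)
D = -1/12 (D = 1/(-12) = 1*(-1/12) = -1/12 ≈ -0.083333)
M(S, X) = (18 + X)/(-1/12 + S) (M(S, X) = (X + 18)/(S - 1/12) = (18 + X)/(-1/12 + S))
79*M(25, 19) = 79*(12*(18 + 19)/(-1 + 12*25)) = 79*(12*37/(-1 + 300)) = 79*(12*37/299) = 79*(12*(1/299)*37) = 79*(444/299) = 35076/299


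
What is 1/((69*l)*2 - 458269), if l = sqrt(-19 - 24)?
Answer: -458269/210011295253 - 138*I*sqrt(43)/210011295253 ≈ -2.1821e-6 - 4.3089e-9*I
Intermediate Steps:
l = I*sqrt(43) (l = sqrt(-43) = I*sqrt(43) ≈ 6.5574*I)
1/((69*l)*2 - 458269) = 1/((69*(I*sqrt(43)))*2 - 458269) = 1/((69*I*sqrt(43))*2 - 458269) = 1/(138*I*sqrt(43) - 458269) = 1/(-458269 + 138*I*sqrt(43))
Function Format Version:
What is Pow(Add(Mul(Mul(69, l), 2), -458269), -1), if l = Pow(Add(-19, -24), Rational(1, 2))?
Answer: Add(Rational(-458269, 210011295253), Mul(Rational(-138, 210011295253), I, Pow(43, Rational(1, 2)))) ≈ Add(-2.1821e-6, Mul(-4.3089e-9, I))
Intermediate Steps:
l = Mul(I, Pow(43, Rational(1, 2))) (l = Pow(-43, Rational(1, 2)) = Mul(I, Pow(43, Rational(1, 2))) ≈ Mul(6.5574, I))
Pow(Add(Mul(Mul(69, l), 2), -458269), -1) = Pow(Add(Mul(Mul(69, Mul(I, Pow(43, Rational(1, 2)))), 2), -458269), -1) = Pow(Add(Mul(Mul(69, I, Pow(43, Rational(1, 2))), 2), -458269), -1) = Pow(Add(Mul(138, I, Pow(43, Rational(1, 2))), -458269), -1) = Pow(Add(-458269, Mul(138, I, Pow(43, Rational(1, 2)))), -1)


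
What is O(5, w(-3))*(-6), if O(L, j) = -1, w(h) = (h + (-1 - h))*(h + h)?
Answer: 6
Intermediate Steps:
w(h) = -2*h
O(5, w(-3))*(-6) = -1*(-6) = 6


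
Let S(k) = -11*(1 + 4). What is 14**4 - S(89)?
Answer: 38471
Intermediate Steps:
S(k) = -55 (S(k) = -11*5 = -55)
14**4 - S(89) = 14**4 - 1*(-55) = 38416 + 55 = 38471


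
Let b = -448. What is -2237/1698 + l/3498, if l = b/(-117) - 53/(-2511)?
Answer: -21268243115/16157207781 ≈ -1.3163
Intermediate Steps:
l = 125681/32643 (l = -448/(-117) - 53/(-2511) = -448*(-1/117) - 53*(-1/2511) = 448/117 + 53/2511 = 125681/32643 ≈ 3.8502)
-2237/1698 + l/3498 = -2237/1698 + (125681/32643)/3498 = -2237*1/1698 + (125681/32643)*(1/3498) = -2237/1698 + 125681/114185214 = -21268243115/16157207781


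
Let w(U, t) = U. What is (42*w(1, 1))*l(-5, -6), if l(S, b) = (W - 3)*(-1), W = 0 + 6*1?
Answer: -126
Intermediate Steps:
W = 6 (W = 0 + 6 = 6)
l(S, b) = -3 (l(S, b) = (6 - 3)*(-1) = 3*(-1) = -3)
(42*w(1, 1))*l(-5, -6) = (42*1)*(-3) = 42*(-3) = -126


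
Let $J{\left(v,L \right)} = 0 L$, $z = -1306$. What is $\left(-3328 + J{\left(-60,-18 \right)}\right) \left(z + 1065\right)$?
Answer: $802048$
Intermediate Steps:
$J{\left(v,L \right)} = 0$
$\left(-3328 + J{\left(-60,-18 \right)}\right) \left(z + 1065\right) = \left(-3328 + 0\right) \left(-1306 + 1065\right) = \left(-3328\right) \left(-241\right) = 802048$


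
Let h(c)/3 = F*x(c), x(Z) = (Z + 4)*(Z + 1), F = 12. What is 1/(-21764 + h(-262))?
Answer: 1/2402404 ≈ 4.1625e-7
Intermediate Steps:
x(Z) = (1 + Z)*(4 + Z) (x(Z) = (4 + Z)*(1 + Z) = (1 + Z)*(4 + Z))
h(c) = 144 + 36*c**2 + 180*c (h(c) = 3*(12*(4 + c**2 + 5*c)) = 3*(48 + 12*c**2 + 60*c) = 144 + 36*c**2 + 180*c)
1/(-21764 + h(-262)) = 1/(-21764 + (144 + 36*(-262)**2 + 180*(-262))) = 1/(-21764 + (144 + 36*68644 - 47160)) = 1/(-21764 + (144 + 2471184 - 47160)) = 1/(-21764 + 2424168) = 1/2402404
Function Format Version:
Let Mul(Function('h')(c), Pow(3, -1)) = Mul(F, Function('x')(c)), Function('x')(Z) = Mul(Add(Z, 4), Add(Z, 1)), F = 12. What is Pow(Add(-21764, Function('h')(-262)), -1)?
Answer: Rational(1, 2402404) ≈ 4.1625e-7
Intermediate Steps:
Function('x')(Z) = Mul(Add(1, Z), Add(4, Z)) (Function('x')(Z) = Mul(Add(4, Z), Add(1, Z)) = Mul(Add(1, Z), Add(4, Z)))
Function('h')(c) = Add(144, Mul(36, Pow(c, 2)), Mul(180, c)) (Function('h')(c) = Mul(3, Mul(12, Add(4, Pow(c, 2), Mul(5, c)))) = Mul(3, Add(48, Mul(12, Pow(c, 2)), Mul(60, c))) = Add(144, Mul(36, Pow(c, 2)), Mul(180, c)))
Pow(Add(-21764, Function('h')(-262)), -1) = Pow(Add(-21764, Add(144, Mul(36, Pow(-262, 2)), Mul(180, -262))), -1) = Pow(Add(-21764, Add(144, Mul(36, 68644), -47160)), -1) = Pow(Add(-21764, Add(144, 2471184, -47160)), -1) = Pow(Add(-21764, 2424168), -1) = Pow(2402404, -1) = Rational(1, 2402404)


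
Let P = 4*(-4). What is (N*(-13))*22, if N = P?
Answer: 4576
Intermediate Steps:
P = -16
N = -16
(N*(-13))*22 = -16*(-13)*22 = 208*22 = 4576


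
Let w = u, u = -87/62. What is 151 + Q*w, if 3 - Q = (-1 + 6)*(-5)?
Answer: 3463/31 ≈ 111.71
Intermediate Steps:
u = -87/62 (u = -87*1/62 = -87/62 ≈ -1.4032)
Q = 28 (Q = 3 - (-1 + 6)*(-5) = 3 - 5*(-5) = 3 - 1*(-25) = 3 + 25 = 28)
w = -87/62 ≈ -1.4032
151 + Q*w = 151 + 28*(-87/62) = 151 - 1218/31 = 3463/31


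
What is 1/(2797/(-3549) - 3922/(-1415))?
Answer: 5021835/9961423 ≈ 0.50413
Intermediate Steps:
1/(2797/(-3549) - 3922/(-1415)) = 1/(2797*(-1/3549) - 3922*(-1/1415)) = 1/(-2797/3549 + 3922/1415) = 1/(9961423/5021835) = 5021835/9961423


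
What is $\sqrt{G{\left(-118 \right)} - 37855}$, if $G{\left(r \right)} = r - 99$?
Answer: $2 i \sqrt{9518} \approx 195.12 i$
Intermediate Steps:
$G{\left(r \right)} = -99 + r$ ($G{\left(r \right)} = r - 99 = -99 + r$)
$\sqrt{G{\left(-118 \right)} - 37855} = \sqrt{\left(-99 - 118\right) - 37855} = \sqrt{-217 - 37855} = \sqrt{-38072} = 2 i \sqrt{9518}$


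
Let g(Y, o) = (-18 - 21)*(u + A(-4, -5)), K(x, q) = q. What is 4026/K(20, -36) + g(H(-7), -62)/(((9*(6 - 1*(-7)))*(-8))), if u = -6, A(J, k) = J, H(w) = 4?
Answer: -449/4 ≈ -112.25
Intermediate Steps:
g(Y, o) = 390 (g(Y, o) = (-18 - 21)*(-6 - 4) = -39*(-10) = 390)
4026/K(20, -36) + g(H(-7), -62)/(((9*(6 - 1*(-7)))*(-8))) = 4026/(-36) + 390/(((9*(6 - 1*(-7)))*(-8))) = 4026*(-1/36) + 390/(((9*(6 + 7))*(-8))) = -671/6 + 390/(((9*13)*(-8))) = -671/6 + 390/((117*(-8))) = -671/6 + 390/(-936) = -671/6 + 390*(-1/936) = -671/6 - 5/12 = -449/4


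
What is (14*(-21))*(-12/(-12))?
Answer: -294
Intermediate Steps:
(14*(-21))*(-12/(-12)) = -(-3528)*(-1)/12 = -294*1 = -294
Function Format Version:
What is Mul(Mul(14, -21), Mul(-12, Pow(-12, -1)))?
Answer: -294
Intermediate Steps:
Mul(Mul(14, -21), Mul(-12, Pow(-12, -1))) = Mul(-294, Mul(-12, Rational(-1, 12))) = Mul(-294, 1) = -294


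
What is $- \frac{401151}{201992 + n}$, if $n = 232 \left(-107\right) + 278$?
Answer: $- \frac{401151}{177446} \approx -2.2607$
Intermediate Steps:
$n = -24546$ ($n = -24824 + 278 = -24546$)
$- \frac{401151}{201992 + n} = - \frac{401151}{201992 - 24546} = - \frac{401151}{177446}$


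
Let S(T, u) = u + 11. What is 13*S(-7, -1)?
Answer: 130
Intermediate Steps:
S(T, u) = 11 + u
13*S(-7, -1) = 13*(11 - 1) = 13*10 = 130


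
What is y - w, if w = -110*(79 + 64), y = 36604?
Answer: 52334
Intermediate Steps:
w = -15730 (w = -110*143 = -15730)
y - w = 36604 - 1*(-15730) = 36604 + 15730 = 52334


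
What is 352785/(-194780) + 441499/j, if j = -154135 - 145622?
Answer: -38348989693/11677333692 ≈ -3.2841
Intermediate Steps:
j = -299757
352785/(-194780) + 441499/j = 352785/(-194780) + 441499/(-299757) = 352785*(-1/194780) + 441499*(-1/299757) = -70557/38956 - 441499/299757 = -38348989693/11677333692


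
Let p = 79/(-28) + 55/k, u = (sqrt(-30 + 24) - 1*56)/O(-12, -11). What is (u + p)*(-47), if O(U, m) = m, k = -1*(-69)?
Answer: -3063037/21252 + 47*I*sqrt(6)/11 ≈ -144.13 + 10.466*I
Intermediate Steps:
k = 69
u = 56/11 - I*sqrt(6)/11 (u = (sqrt(-30 + 24) - 1*56)/(-11) = (sqrt(-6) - 56)*(-1/11) = (I*sqrt(6) - 56)*(-1/11) = (-56 + I*sqrt(6))*(-1/11) = 56/11 - I*sqrt(6)/11 ≈ 5.0909 - 0.22268*I)
p = -3911/1932 (p = 79/(-28) + 55/69 = 79*(-1/28) + 55*(1/69) = -79/28 + 55/69 = -3911/1932 ≈ -2.0243)
(u + p)*(-47) = ((56/11 - I*sqrt(6)/11) - 3911/1932)*(-47) = (65171/21252 - I*sqrt(6)/11)*(-47) = -3063037/21252 + 47*I*sqrt(6)/11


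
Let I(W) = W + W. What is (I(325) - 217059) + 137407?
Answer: -79002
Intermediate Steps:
I(W) = 2*W
(I(325) - 217059) + 137407 = (2*325 - 217059) + 137407 = (650 - 217059) + 137407 = -216409 + 137407 = -79002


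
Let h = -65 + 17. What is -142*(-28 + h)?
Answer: 10792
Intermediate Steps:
h = -48
-142*(-28 + h) = -142*(-28 - 48) = -142*(-76) = 10792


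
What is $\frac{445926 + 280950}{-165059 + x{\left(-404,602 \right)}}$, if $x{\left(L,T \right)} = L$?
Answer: $- \frac{726876}{165463} \approx -4.393$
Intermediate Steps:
$\frac{445926 + 280950}{-165059 + x{\left(-404,602 \right)}} = \frac{445926 + 280950}{-165059 - 404} = \frac{726876}{-165463} = 726876 \left(- \frac{1}{165463}\right) = - \frac{726876}{165463}$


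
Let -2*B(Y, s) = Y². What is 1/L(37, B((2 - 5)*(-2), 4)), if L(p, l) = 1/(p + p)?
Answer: 74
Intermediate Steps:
B(Y, s) = -Y²/2
L(p, l) = 1/(2*p)
1/L(37, B((2 - 5)*(-2), 4)) = 1/((½)/37) = 1/((½)*(1/37)) = 1/(1/74) = 74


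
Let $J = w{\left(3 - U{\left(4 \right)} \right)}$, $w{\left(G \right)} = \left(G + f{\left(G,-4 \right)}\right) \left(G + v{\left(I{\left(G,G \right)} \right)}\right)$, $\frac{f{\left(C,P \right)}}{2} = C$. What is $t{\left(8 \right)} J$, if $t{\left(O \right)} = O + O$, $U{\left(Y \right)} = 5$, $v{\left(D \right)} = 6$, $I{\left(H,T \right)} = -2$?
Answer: $-384$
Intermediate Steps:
$f{\left(C,P \right)} = 2 C$
$w{\left(G \right)} = 3 G \left(6 + G\right)$ ($w{\left(G \right)} = \left(G + 2 G\right) \left(G + 6\right) = 3 G \left(6 + G\right)$)
$t{\left(O \right)} = 2 O$
$J = -24$ ($J = 3 \left(3 - 5\right) \left(6 + \left(3 - 5\right)\right) = 3 \left(-2\right) \left(6 - 2\right) = 3 \left(-2\right) 4 = -24$)
$t{\left(8 \right)} J = 2 \cdot 8 \left(-24\right) = 16 \left(-24\right) = -384$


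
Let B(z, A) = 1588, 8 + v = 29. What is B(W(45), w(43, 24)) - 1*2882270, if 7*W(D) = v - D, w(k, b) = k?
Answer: -2880682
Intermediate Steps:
v = 21 (v = -8 + 29 = 21)
W(D) = 3 - D/7 (W(D) = (21 - D)/7 = 3 - D/7)
B(W(45), w(43, 24)) - 1*2882270 = 1588 - 1*2882270 = 1588 - 2882270 = -2880682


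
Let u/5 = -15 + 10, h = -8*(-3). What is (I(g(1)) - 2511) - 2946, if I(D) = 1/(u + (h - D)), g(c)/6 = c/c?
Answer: -38200/7 ≈ -5457.1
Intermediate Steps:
h = 24
u = -25 (u = 5*(-15 + 10) = 5*(-5) = -25)
g(c) = 6 (g(c) = 6*(c/c) = 6*1 = 6)
I(D) = 1/(-1 - D) (I(D) = 1/(-25 + (24 - D)) = 1/(-1 - D))
(I(g(1)) - 2511) - 2946 = (-1/(1 + 6) - 2511) - 2946 = (-1/7 - 2511) - 2946 = (-1*⅐ - 2511) - 2946 = (-⅐ - 2511) - 2946 = -17578/7 - 2946 = -38200/7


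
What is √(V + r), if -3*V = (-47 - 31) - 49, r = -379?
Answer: I*√3030/3 ≈ 18.348*I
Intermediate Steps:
V = 127/3 (V = -((-47 - 31) - 49)/3 = -(-78 - 49)/3 = -⅓*(-127) = 127/3 ≈ 42.333)
√(V + r) = √(127/3 - 379) = √(-1010/3) = I*√3030/3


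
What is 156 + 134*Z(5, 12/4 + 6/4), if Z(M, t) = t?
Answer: 759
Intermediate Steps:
156 + 134*Z(5, 12/4 + 6/4) = 156 + 134*(12/4 + 6/4) = 156 + 134*(12*(¼) + 6*(¼)) = 156 + 134*(3 + 3/2) = 156 + 134*(9/2) = 156 + 603 = 759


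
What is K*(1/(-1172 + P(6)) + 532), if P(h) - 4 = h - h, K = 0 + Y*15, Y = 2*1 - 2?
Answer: 0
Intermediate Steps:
Y = 0 (Y = 2 - 2 = 0)
K = 0 (K = 0 + 0*15 = 0 + 0 = 0)
P(h) = 4 (P(h) = 4 + (h - h) = 4 + 0 = 4)
K*(1/(-1172 + P(6)) + 532) = 0*(1/(-1172 + 4) + 532) = 0*(1/(-1168) + 532) = 0*(-1/1168 + 532) = 0*(621375/1168) = 0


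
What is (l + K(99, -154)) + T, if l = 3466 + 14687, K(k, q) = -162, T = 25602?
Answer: 43593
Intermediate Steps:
l = 18153
(l + K(99, -154)) + T = (18153 - 162) + 25602 = 17991 + 25602 = 43593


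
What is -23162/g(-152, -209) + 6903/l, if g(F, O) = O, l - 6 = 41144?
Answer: 954559027/8600350 ≈ 110.99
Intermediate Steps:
l = 41150 (l = 6 + 41144 = 41150)
-23162/g(-152, -209) + 6903/l = -23162/(-209) + 6903/41150 = -23162*(-1/209) + 6903*(1/41150) = 23162/209 + 6903/41150 = 954559027/8600350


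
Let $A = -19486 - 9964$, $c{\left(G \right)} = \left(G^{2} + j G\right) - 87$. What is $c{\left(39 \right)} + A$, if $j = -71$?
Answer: $-30785$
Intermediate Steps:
$c{\left(G \right)} = -87 + G^{2} - 71 G$ ($c{\left(G \right)} = \left(G^{2} - 71 G\right) - 87 = -87 + G^{2} - 71 G$)
$A = -29450$ ($A = -19486 - 9964 = -29450$)
$c{\left(39 \right)} + A = \left(-87 + 39^{2} - 2769\right) - 29450 = \left(-87 + 1521 - 2769\right) - 29450 = -1335 - 29450 = -30785$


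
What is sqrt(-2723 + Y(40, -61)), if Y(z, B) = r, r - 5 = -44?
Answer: I*sqrt(2762) ≈ 52.555*I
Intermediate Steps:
r = -39 (r = 5 - 44 = -39)
Y(z, B) = -39
sqrt(-2723 + Y(40, -61)) = sqrt(-2723 - 39) = sqrt(-2762) = I*sqrt(2762)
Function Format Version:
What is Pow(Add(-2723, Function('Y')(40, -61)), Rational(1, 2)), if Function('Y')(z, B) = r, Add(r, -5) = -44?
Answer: Mul(I, Pow(2762, Rational(1, 2))) ≈ Mul(52.555, I)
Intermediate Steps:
r = -39 (r = Add(5, -44) = -39)
Function('Y')(z, B) = -39
Pow(Add(-2723, Function('Y')(40, -61)), Rational(1, 2)) = Pow(Add(-2723, -39), Rational(1, 2)) = Pow(-2762, Rational(1, 2)) = Mul(I, Pow(2762, Rational(1, 2)))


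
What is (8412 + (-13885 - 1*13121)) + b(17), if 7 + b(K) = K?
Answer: -18584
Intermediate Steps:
b(K) = -7 + K
(8412 + (-13885 - 1*13121)) + b(17) = (8412 + (-13885 - 1*13121)) + (-7 + 17) = (8412 + (-13885 - 13121)) + 10 = (8412 - 27006) + 10 = -18594 + 10 = -18584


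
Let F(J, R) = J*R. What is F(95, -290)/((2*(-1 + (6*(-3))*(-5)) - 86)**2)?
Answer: -13775/4232 ≈ -3.2550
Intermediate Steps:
F(95, -290)/((2*(-1 + (6*(-3))*(-5)) - 86)**2) = (95*(-290))/((2*(-1 + (6*(-3))*(-5)) - 86)**2) = -27550/(2*(-1 - 18*(-5)) - 86)**2 = -27550/(2*(-1 + 90) - 86)**2 = -27550/(2*89 - 86)**2 = -27550/(178 - 86)**2 = -27550/(92**2) = -27550/8464 = -27550*1/8464 = -13775/4232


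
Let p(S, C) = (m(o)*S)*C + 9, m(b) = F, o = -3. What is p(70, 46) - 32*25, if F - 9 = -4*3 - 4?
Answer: -23331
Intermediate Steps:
F = -7 (F = 9 + (-4*3 - 4) = 9 + (-12 - 4) = 9 - 16 = -7)
m(b) = -7
p(S, C) = 9 - 7*C*S (p(S, C) = (-7*S)*C + 9 = -7*C*S + 9 = 9 - 7*C*S)
p(70, 46) - 32*25 = (9 - 7*46*70) - 32*25 = (9 - 22540) - 800 = -22531 - 800 = -23331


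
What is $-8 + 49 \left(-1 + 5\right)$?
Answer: $188$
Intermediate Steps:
$-8 + 49 \left(-1 + 5\right) = -8 + 49 \cdot 4 = -8 + 196 = 188$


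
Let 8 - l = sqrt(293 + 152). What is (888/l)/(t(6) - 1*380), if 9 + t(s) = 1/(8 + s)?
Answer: 33152/691515 + 4144*sqrt(445)/691515 ≈ 0.17436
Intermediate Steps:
l = 8 - sqrt(445) (l = 8 - sqrt(293 + 152) = 8 - sqrt(445) ≈ -13.095)
t(s) = -9 + 1/(8 + s)
(888/l)/(t(6) - 1*380) = (888/(8 - sqrt(445)))/((-71 - 9*6)/(8 + 6) - 1*380) = (888/(8 - sqrt(445)))/((-71 - 54)/14 - 380) = (888/(8 - sqrt(445)))/((1/14)*(-125) - 380) = (888/(8 - sqrt(445)))/(-125/14 - 380) = (888/(8 - sqrt(445)))/(-5445/14) = (888/(8 - sqrt(445)))*(-14/5445) = -4144/(1815*(8 - sqrt(445)))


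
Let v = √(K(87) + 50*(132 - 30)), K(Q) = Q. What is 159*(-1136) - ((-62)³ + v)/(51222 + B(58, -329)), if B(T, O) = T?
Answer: -1157770049/6410 - √5187/51280 ≈ -1.8062e+5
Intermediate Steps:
v = √5187 (v = √(87 + 50*(132 - 30)) = √(87 + 50*102) = √(87 + 5100) = √5187 ≈ 72.021)
159*(-1136) - ((-62)³ + v)/(51222 + B(58, -329)) = 159*(-1136) - ((-62)³ + √5187)/(51222 + 58) = -180624 - (-238328 + √5187)/51280 = -180624 - (-29791/6410 + √5187/51280) = -180624 + (29791/6410 - √5187/51280) = -1157770049/6410 - √5187/51280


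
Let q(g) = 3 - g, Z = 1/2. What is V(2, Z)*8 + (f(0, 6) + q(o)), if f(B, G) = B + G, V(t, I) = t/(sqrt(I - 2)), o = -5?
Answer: 14 - 16*I*sqrt(6)/3 ≈ 14.0 - 13.064*I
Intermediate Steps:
Z = 1/2 ≈ 0.50000
V(t, I) = t/sqrt(-2 + I) (V(t, I) = t/(sqrt(-2 + I)) = t/sqrt(-2 + I))
V(2, Z)*8 + (f(0, 6) + q(o)) = (2/sqrt(-2 + 1/2))*8 + ((0 + 6) + (3 - 1*(-5))) = (2/sqrt(-3/2))*8 + (6 + (3 + 5)) = (2*(-I*sqrt(6)/3))*8 + (6 + 8) = -2*I*sqrt(6)/3*8 + 14 = -16*I*sqrt(6)/3 + 14 = 14 - 16*I*sqrt(6)/3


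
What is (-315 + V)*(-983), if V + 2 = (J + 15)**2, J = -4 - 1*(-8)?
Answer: -43252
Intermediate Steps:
J = 4 (J = -4 + 8 = 4)
V = 359 (V = -2 + (4 + 15)**2 = -2 + 19**2 = -2 + 361 = 359)
(-315 + V)*(-983) = (-315 + 359)*(-983) = 44*(-983) = -43252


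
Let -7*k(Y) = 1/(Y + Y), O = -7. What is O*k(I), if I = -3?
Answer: -⅙ ≈ -0.16667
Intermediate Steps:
k(Y) = -1/(14*Y) (k(Y) = -1/(7*(Y + Y)) = -1/(2*Y)/7 = -1/(14*Y))
O*k(I) = -(-1)/(2*(-3)) = -(-1)*(-1)/(2*3) = -7*1/42 = -⅙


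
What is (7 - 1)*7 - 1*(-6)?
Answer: 48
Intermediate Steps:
(7 - 1)*7 - 1*(-6) = 6*7 + 6 = 42 + 6 = 48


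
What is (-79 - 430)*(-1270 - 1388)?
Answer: 1352922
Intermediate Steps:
(-79 - 430)*(-1270 - 1388) = -509*(-2658) = 1352922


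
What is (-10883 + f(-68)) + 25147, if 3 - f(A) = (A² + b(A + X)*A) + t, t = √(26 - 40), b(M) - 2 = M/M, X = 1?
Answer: 9847 - I*√14 ≈ 9847.0 - 3.7417*I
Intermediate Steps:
b(M) = 3 (b(M) = 2 + M/M = 2 + 1 = 3)
t = I*√14 (t = √(-14) = I*√14 ≈ 3.7417*I)
f(A) = 3 - A² - 3*A - I*√14 (f(A) = 3 - ((A² + 3*A) + I*√14) = 3 - (A² + 3*A + I*√14) = 3 + (-A² - 3*A - I*√14) = 3 - A² - 3*A - I*√14)
(-10883 + f(-68)) + 25147 = (-10883 + (3 - 1*(-68)² - 3*(-68) - I*√14)) + 25147 = (-10883 + (3 - 1*4624 + 204 - I*√14)) + 25147 = (-10883 + (3 - 4624 + 204 - I*√14)) + 25147 = (-10883 + (-4417 - I*√14)) + 25147 = (-15300 - I*√14) + 25147 = 9847 - I*√14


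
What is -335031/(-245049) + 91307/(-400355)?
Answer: 37252215654/32702197465 ≈ 1.1391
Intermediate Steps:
-335031/(-245049) + 91307/(-400355) = -335031*(-1/245049) + 91307*(-1/400355) = 111677/81683 - 91307/400355 = 37252215654/32702197465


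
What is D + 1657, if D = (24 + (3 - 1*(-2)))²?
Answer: 2498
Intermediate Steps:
D = 841 (D = (24 + (3 + 2))² = (24 + 5)² = 29² = 841)
D + 1657 = 841 + 1657 = 2498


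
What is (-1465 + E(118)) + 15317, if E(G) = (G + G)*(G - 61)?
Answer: 27304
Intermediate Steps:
E(G) = 2*G*(-61 + G) (E(G) = (2*G)*(-61 + G) = 2*G*(-61 + G))
(-1465 + E(118)) + 15317 = (-1465 + 2*118*(-61 + 118)) + 15317 = (-1465 + 2*118*57) + 15317 = (-1465 + 13452) + 15317 = 11987 + 15317 = 27304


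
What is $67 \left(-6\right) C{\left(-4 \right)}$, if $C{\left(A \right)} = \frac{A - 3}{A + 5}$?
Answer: $2814$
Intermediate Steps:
$C{\left(A \right)} = \frac{-3 + A}{5 + A}$
$67 \left(-6\right) C{\left(-4 \right)} = 67 \left(-6\right) \frac{-3 - 4}{5 - 4} = - 402 \cdot 1^{-1} \left(-7\right) = - 402 \cdot 1 \left(-7\right) = \left(-402\right) \left(-7\right) = 2814$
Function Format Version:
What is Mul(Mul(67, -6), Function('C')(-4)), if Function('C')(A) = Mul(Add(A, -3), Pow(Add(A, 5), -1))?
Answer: 2814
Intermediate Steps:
Function('C')(A) = Mul(Pow(Add(5, A), -1), Add(-3, A)) (Function('C')(A) = Mul(Add(-3, A), Pow(Add(5, A), -1)) = Mul(Pow(Add(5, A), -1), Add(-3, A)))
Mul(Mul(67, -6), Function('C')(-4)) = Mul(Mul(67, -6), Mul(Pow(Add(5, -4), -1), Add(-3, -4))) = Mul(-402, Mul(Pow(1, -1), -7)) = Mul(-402, Mul(1, -7)) = Mul(-402, -7) = 2814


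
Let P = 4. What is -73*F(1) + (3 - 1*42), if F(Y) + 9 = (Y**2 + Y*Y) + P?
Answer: 180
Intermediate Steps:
F(Y) = -5 + 2*Y**2 (F(Y) = -9 + ((Y**2 + Y*Y) + 4) = -9 + ((Y**2 + Y**2) + 4) = -9 + (2*Y**2 + 4) = -9 + (4 + 2*Y**2) = -5 + 2*Y**2)
-73*F(1) + (3 - 1*42) = -73*(-5 + 2*1**2) + (3 - 1*42) = -73*(-5 + 2*1) + (3 - 42) = -73*(-5 + 2) - 39 = -73*(-3) - 39 = 219 - 39 = 180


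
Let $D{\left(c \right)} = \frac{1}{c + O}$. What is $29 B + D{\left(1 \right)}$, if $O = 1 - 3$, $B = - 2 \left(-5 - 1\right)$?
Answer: $347$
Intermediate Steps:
$B = 12$ ($B = \left(-2\right) \left(-6\right) = 12$)
$O = -2$ ($O = 1 - 3 = -2$)
$D{\left(c \right)} = \frac{1}{-2 + c}$ ($D{\left(c \right)} = \frac{1}{c - 2} = \frac{1}{-2 + c}$)
$29 B + D{\left(1 \right)} = 29 \cdot 12 + \frac{1}{-2 + 1} = 348 + \frac{1}{-1} = 348 - 1 = 347$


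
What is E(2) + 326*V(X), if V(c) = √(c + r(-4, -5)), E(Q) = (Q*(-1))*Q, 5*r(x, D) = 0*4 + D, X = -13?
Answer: -4 + 326*I*√14 ≈ -4.0 + 1219.8*I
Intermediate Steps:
r(x, D) = D/5 (r(x, D) = (0*4 + D)/5 = (0 + D)/5 = D/5)
E(Q) = -Q² (E(Q) = (-Q)*Q = -Q²)
V(c) = √(-1 + c) (V(c) = √(c + (⅕)*(-5)) = √(c - 1) = √(-1 + c))
E(2) + 326*V(X) = -1*2² + 326*√(-1 - 13) = -1*4 + 326*√(-14) = -4 + 326*(I*√14) = -4 + 326*I*√14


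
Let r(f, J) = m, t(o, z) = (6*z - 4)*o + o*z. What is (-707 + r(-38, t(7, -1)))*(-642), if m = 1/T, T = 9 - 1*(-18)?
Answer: 4084832/9 ≈ 4.5387e+5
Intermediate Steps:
T = 27 (T = 9 + 18 = 27)
t(o, z) = o*z + o*(-4 + 6*z) (t(o, z) = (-4 + 6*z)*o + o*z = o*(-4 + 6*z) + o*z = o*z + o*(-4 + 6*z))
m = 1/27 ≈ 0.037037
r(f, J) = 1/27
(-707 + r(-38, t(7, -1)))*(-642) = (-707 + 1/27)*(-642) = -19088/27*(-642) = 4084832/9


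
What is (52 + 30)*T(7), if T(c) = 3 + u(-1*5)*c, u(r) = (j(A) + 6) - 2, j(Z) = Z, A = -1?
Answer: 1968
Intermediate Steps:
u(r) = 3 (u(r) = (-1 + 6) - 2 = 5 - 2 = 3)
T(c) = 3 + 3*c
(52 + 30)*T(7) = (52 + 30)*(3 + 3*7) = 82*(3 + 21) = 82*24 = 1968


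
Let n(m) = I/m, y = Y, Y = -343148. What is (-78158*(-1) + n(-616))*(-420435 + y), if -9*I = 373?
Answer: -330866870728475/5544 ≈ -5.9680e+10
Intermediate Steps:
I = -373/9 (I = -1/9*373 = -373/9 ≈ -41.444)
y = -343148
n(m) = -373/(9*m)
(-78158*(-1) + n(-616))*(-420435 + y) = (-78158*(-1) - 373/9/(-616))*(-420435 - 343148) = (78158 - 373/9*(-1/616))*(-763583) = (78158 + 373/5544)*(-763583) = (433308325/5544)*(-763583) = -330866870728475/5544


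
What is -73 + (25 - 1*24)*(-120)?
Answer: -193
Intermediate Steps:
-73 + (25 - 1*24)*(-120) = -73 + (25 - 24)*(-120) = -73 + 1*(-120) = -73 - 120 = -193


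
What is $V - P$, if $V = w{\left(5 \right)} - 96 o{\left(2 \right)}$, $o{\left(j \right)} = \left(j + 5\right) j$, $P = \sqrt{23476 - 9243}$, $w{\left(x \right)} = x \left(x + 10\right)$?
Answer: $-1269 - \sqrt{14233} \approx -1388.3$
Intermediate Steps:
$w{\left(x \right)} = x \left(10 + x\right)$
$P = \sqrt{14233} \approx 119.3$
$o{\left(j \right)} = j \left(5 + j\right)$ ($o{\left(j \right)} = \left(5 + j\right) j = j \left(5 + j\right)$)
$V = -1269$ ($V = 5 \left(10 + 5\right) - 96 \cdot 2 \left(5 + 2\right) = 5 \cdot 15 - 96 \cdot 2 \cdot 7 = 75 - 1344 = -1269$)
$V - P = -1269 - \sqrt{14233}$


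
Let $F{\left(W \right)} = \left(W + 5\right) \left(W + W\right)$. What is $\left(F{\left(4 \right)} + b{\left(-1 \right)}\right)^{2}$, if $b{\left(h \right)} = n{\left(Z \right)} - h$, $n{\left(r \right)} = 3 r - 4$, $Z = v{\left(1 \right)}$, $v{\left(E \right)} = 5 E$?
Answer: $7056$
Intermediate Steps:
$Z = 5$ ($Z = 5 \cdot 1 = 5$)
$F{\left(W \right)} = 2 W \left(5 + W\right)$ ($F{\left(W \right)} = \left(5 + W\right) 2 W = 2 W \left(5 + W\right)$)
$n{\left(r \right)} = -4 + 3 r$
$b{\left(h \right)} = 11 - h$ ($b{\left(h \right)} = \left(-4 + 3 \cdot 5\right) - h = \left(-4 + 15\right) - h = 11 - h$)
$\left(F{\left(4 \right)} + b{\left(-1 \right)}\right)^{2} = \left(2 \cdot 4 \left(5 + 4\right) + \left(11 - -1\right)\right)^{2} = \left(2 \cdot 4 \cdot 9 + \left(11 + 1\right)\right)^{2} = \left(72 + 12\right)^{2} = 84^{2} = 7056$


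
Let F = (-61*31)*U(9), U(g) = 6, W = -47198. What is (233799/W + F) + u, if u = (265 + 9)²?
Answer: 3007694741/47198 ≈ 63725.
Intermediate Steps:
u = 75076 (u = 274² = 75076)
F = -11346 (F = -61*31*6 = -1891*6 = -11346)
(233799/W + F) + u = (233799/(-47198) - 11346) + 75076 = (233799*(-1/47198) - 11346) + 75076 = (-233799/47198 - 11346) + 75076 = -535742307/47198 + 75076 = 3007694741/47198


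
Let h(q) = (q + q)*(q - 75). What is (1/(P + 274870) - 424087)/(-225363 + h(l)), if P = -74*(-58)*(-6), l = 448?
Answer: -21129541053/5423049742 ≈ -3.8962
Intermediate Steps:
h(q) = 2*q*(-75 + q) (h(q) = (2*q)*(-75 + q) = 2*q*(-75 + q))
P = -25752 (P = 4292*(-6) = -25752)
(1/(P + 274870) - 424087)/(-225363 + h(l)) = (1/(-25752 + 274870) - 424087)/(-225363 + 2*448*(-75 + 448)) = (1/249118 - 424087)/(-225363 + 2*448*373) = (1/249118 - 424087)/(-225363 + 334208) = -105647705265/249118/108845 = -105647705265/249118*1/108845 = -21129541053/5423049742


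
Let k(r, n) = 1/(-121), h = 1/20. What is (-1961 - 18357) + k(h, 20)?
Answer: -2458479/121 ≈ -20318.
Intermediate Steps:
h = 1/20 ≈ 0.050000
k(r, n) = -1/121
(-1961 - 18357) + k(h, 20) = (-1961 - 18357) - 1/121 = -20318 - 1/121 = -2458479/121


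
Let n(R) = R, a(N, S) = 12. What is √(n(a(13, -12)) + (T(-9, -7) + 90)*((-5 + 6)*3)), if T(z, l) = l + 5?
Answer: 2*√69 ≈ 16.613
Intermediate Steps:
T(z, l) = 5 + l
√(n(a(13, -12)) + (T(-9, -7) + 90)*((-5 + 6)*3)) = √(12 + ((5 - 7) + 90)*((-5 + 6)*3)) = √(12 + (-2 + 90)*(1*3)) = √(12 + 88*3) = √(12 + 264) = √276 = 2*√69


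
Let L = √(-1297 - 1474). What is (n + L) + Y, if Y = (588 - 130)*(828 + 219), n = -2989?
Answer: 476537 + I*√2771 ≈ 4.7654e+5 + 52.64*I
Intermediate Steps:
L = I*√2771 (L = √(-2771) = I*√2771 ≈ 52.64*I)
Y = 479526 (Y = 458*1047 = 479526)
(n + L) + Y = (-2989 + I*√2771) + 479526 = 476537 + I*√2771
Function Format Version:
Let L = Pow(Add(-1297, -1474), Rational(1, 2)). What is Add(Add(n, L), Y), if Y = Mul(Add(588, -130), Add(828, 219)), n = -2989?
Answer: Add(476537, Mul(I, Pow(2771, Rational(1, 2)))) ≈ Add(4.7654e+5, Mul(52.640, I))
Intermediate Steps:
L = Mul(I, Pow(2771, Rational(1, 2))) (L = Pow(-2771, Rational(1, 2)) = Mul(I, Pow(2771, Rational(1, 2))) ≈ Mul(52.640, I))
Y = 479526 (Y = Mul(458, 1047) = 479526)
Add(Add(n, L), Y) = Add(Add(-2989, Mul(I, Pow(2771, Rational(1, 2)))), 479526) = Add(476537, Mul(I, Pow(2771, Rational(1, 2))))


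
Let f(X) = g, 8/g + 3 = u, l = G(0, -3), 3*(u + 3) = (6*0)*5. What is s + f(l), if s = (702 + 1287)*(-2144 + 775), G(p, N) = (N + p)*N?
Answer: -8168827/3 ≈ -2.7229e+6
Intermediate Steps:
G(p, N) = N*(N + p)
u = -3 (u = -3 + ((6*0)*5)/3 = -3 + (0*5)/3 = -3 + (1/3)*0 = -3 + 0 = -3)
s = -2722941 (s = 1989*(-1369) = -2722941)
l = 9 (l = -3*(-3 + 0) = -3*(-3) = 9)
g = -4/3 (g = 8/(-3 - 3) = 8/(-6) = 8*(-1/6) = -4/3 ≈ -1.3333)
f(X) = -4/3
s + f(l) = -2722941 - 4/3 = -8168827/3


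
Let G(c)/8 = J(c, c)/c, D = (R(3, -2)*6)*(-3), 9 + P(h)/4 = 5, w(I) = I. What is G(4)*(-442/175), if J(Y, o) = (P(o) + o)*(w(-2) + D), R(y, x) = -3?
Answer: 551616/175 ≈ 3152.1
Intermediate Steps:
P(h) = -16 (P(h) = -36 + 4*5 = -36 + 20 = -16)
D = 54 (D = -3*6*(-3) = -18*(-3) = 54)
J(Y, o) = -832 + 52*o (J(Y, o) = (-16 + o)*(-2 + 54) = (-16 + o)*52 = -832 + 52*o)
G(c) = 8*(-832 + 52*c)/c (G(c) = 8*((-832 + 52*c)/c) = 8*(-832 + 52*c)/c)
G(4)*(-442/175) = (416 - 6656/4)*(-442/175) = (416 - 6656*1/4)*(-442*1/175) = (416 - 1664)*(-442/175) = -1248*(-442/175) = 551616/175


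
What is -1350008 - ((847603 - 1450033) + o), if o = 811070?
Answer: -1558648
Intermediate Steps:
-1350008 - ((847603 - 1450033) + o) = -1350008 - ((847603 - 1450033) + 811070) = -1350008 - (-602430 + 811070) = -1350008 - 1*208640 = -1350008 - 208640 = -1558648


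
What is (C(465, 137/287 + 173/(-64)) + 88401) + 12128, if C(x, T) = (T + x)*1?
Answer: 1855016909/18368 ≈ 1.0099e+5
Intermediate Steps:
C(x, T) = T + x
(C(465, 137/287 + 173/(-64)) + 88401) + 12128 = (((137/287 + 173/(-64)) + 465) + 88401) + 12128 = (((137*(1/287) + 173*(-1/64)) + 465) + 88401) + 12128 = (((137/287 - 173/64) + 465) + 88401) + 12128 = ((-40883/18368 + 465) + 88401) + 12128 = (8500237/18368 + 88401) + 12128 = 1632249805/18368 + 12128 = 1855016909/18368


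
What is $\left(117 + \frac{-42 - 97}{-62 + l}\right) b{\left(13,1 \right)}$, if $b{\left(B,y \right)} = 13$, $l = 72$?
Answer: $\frac{13403}{10} \approx 1340.3$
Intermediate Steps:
$\left(117 + \frac{-42 - 97}{-62 + l}\right) b{\left(13,1 \right)} = \left(117 + \frac{-42 - 97}{-62 + 72}\right) 13 = \left(117 - \frac{139}{10}\right) 13 = \frac{1031}{10} \cdot 13 = \frac{13403}{10}$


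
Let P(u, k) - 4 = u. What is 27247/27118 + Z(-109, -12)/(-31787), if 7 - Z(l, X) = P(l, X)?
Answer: 123294739/123142838 ≈ 1.0012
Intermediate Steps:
P(u, k) = 4 + u
Z(l, X) = 3 - l (Z(l, X) = 7 - (4 + l) = 7 + (-4 - l) = 3 - l)
27247/27118 + Z(-109, -12)/(-31787) = 27247/27118 + (3 - 1*(-109))/(-31787) = 27247*(1/27118) + (3 + 109)*(-1/31787) = 27247/27118 + 112*(-1/31787) = 27247/27118 - 16/4541 = 123294739/123142838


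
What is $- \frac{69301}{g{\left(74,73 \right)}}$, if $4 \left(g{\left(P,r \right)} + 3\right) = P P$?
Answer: $- \frac{69301}{1366} \approx -50.733$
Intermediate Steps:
$g{\left(P,r \right)} = -3 + \frac{P^{2}}{4}$ ($g{\left(P,r \right)} = -3 + \frac{P P}{4} = -3 + \frac{P^{2}}{4}$)
$- \frac{69301}{g{\left(74,73 \right)}} = - \frac{69301}{-3 + \frac{74^{2}}{4}} = - \frac{69301}{-3 + \frac{1}{4} \cdot 5476} = - \frac{69301}{-3 + 1369} = - \frac{69301}{1366}$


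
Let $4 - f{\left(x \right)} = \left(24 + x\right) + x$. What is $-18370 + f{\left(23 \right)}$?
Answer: $-18436$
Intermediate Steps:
$f{\left(x \right)} = -20 - 2 x$ ($f{\left(x \right)} = 4 - \left(\left(24 + x\right) + x\right) = 4 - \left(24 + 2 x\right) = -20 - 2 x$)
$-18370 + f{\left(23 \right)} = -18370 - 66 = -18436$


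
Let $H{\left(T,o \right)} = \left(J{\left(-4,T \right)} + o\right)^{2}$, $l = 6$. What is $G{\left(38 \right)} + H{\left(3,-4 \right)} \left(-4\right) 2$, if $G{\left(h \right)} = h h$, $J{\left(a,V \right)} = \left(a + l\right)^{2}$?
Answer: $1444$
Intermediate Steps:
$J{\left(a,V \right)} = \left(6 + a\right)^{2}$ ($J{\left(a,V \right)} = \left(a + 6\right)^{2} = \left(6 + a\right)^{2}$)
$G{\left(h \right)} = h^{2}$
$H{\left(T,o \right)} = \left(4 + o\right)^{2}$ ($H{\left(T,o \right)} = \left(\left(6 - 4\right)^{2} + o\right)^{2} = \left(2^{2} + o\right)^{2} = \left(4 + o\right)^{2}$)
$G{\left(38 \right)} + H{\left(3,-4 \right)} \left(-4\right) 2 = 38^{2} + \left(4 - 4\right)^{2} \left(-4\right) 2 = 1444 + 0^{2} \left(-4\right) 2 = 1444 + 0 \left(-4\right) 2 = 1444 + 0 \cdot 2 = 1444 + 0 = 1444$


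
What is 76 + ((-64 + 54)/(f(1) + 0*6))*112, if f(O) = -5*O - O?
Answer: 788/3 ≈ 262.67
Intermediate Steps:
f(O) = -6*O
76 + ((-64 + 54)/(f(1) + 0*6))*112 = 76 + ((-64 + 54)/(-6*1 + 0*6))*112 = 76 - 10/(-6 + 0)*112 = 76 - 10/(-6)*112 = 76 - 10*(-1/6)*112 = 76 + (5/3)*112 = 76 + 560/3 = 788/3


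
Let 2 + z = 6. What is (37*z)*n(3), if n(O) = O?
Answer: 444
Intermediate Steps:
z = 4 (z = -2 + 6 = 4)
(37*z)*n(3) = (37*4)*3 = 148*3 = 444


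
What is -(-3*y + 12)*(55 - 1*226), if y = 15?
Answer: -5643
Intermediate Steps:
-(-3*y + 12)*(55 - 1*226) = -(-3*15 + 12)*(55 - 1*226) = -(-45 + 12)*(55 - 226) = -(-33)*(-171) = -1*5643 = -5643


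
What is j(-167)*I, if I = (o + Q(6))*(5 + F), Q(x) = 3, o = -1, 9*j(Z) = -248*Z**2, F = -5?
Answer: 0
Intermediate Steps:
j(Z) = -248*Z**2/9 (j(Z) = (-248*Z**2)/9 = -248*Z**2/9)
I = 0 (I = (-1 + 3)*(5 - 5) = 2*0 = 0)
j(-167)*I = -248/9*(-167)**2*0 = -248/9*27889*0 = -6916472/9*0 = 0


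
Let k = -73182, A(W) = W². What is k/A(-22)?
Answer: -36591/242 ≈ -151.20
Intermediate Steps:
k/A(-22) = -73182/((-22)²) = -73182/484 = -73182*1/484 = -36591/242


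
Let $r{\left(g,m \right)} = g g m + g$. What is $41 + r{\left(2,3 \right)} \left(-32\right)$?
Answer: $-407$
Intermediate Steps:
$r{\left(g,m \right)} = g + m g^{2}$ ($r{\left(g,m \right)} = g^{2} m + g = m g^{2} + g = g + m g^{2}$)
$41 + r{\left(2,3 \right)} \left(-32\right) = 41 + 2 \left(1 + 2 \cdot 3\right) \left(-32\right) = 41 + 2 \left(1 + 6\right) \left(-32\right) = 41 + 2 \cdot 7 \left(-32\right) = 41 + 14 \left(-32\right) = 41 - 448 = -407$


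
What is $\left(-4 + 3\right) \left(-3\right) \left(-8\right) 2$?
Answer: $-48$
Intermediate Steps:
$\left(-4 + 3\right) \left(-3\right) \left(-8\right) 2 = \left(-1\right) \left(-3\right) \left(-8\right) 2 = 3 \left(-8\right) 2 = \left(-24\right) 2 = -48$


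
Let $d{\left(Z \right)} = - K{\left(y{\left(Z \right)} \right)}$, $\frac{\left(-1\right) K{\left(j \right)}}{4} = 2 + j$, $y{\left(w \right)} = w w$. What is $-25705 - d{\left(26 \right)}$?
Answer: $-28417$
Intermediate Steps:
$y{\left(w \right)} = w^{2}$
$K{\left(j \right)} = -8 - 4 j$ ($K{\left(j \right)} = - 4 \left(2 + j\right) = -8 - 4 j$)
$d{\left(Z \right)} = 8 + 4 Z^{2}$ ($d{\left(Z \right)} = - (-8 - 4 Z^{2}) = 8 + 4 Z^{2}$)
$-25705 - d{\left(26 \right)} = -25705 - \left(8 + 4 \cdot 26^{2}\right) = -25705 - \left(8 + 4 \cdot 676\right) = -25705 - \left(8 + 2704\right) = -25705 - 2712 = -28417$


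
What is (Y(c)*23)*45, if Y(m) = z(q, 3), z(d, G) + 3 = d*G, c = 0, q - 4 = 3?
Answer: 18630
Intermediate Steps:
q = 7 (q = 4 + 3 = 7)
z(d, G) = -3 + G*d (z(d, G) = -3 + d*G = -3 + G*d)
Y(m) = 18 (Y(m) = -3 + 3*7 = -3 + 21 = 18)
(Y(c)*23)*45 = (18*23)*45 = 414*45 = 18630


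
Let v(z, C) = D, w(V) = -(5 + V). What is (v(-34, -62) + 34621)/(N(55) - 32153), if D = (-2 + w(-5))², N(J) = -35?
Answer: -34625/32188 ≈ -1.0757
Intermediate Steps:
w(V) = -5 - V
D = 4 (D = (-2 + (-5 - 1*(-5)))² = (-2 + (-5 + 5))² = (-2 + 0)² = (-2)² = 4)
v(z, C) = 4
(v(-34, -62) + 34621)/(N(55) - 32153) = (4 + 34621)/(-35 - 32153) = 34625/(-32188) = 34625*(-1/32188) = -34625/32188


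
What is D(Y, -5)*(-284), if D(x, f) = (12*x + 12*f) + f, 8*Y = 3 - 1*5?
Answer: 19312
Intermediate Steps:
Y = -1/4 (Y = (3 - 1*5)/8 = (3 - 5)/8 = (1/8)*(-2) = -1/4 ≈ -0.25000)
D(x, f) = 12*x + 13*f (D(x, f) = (12*f + 12*x) + f = 12*x + 13*f)
D(Y, -5)*(-284) = (12*(-1/4) + 13*(-5))*(-284) = (-3 - 65)*(-284) = -68*(-284) = 19312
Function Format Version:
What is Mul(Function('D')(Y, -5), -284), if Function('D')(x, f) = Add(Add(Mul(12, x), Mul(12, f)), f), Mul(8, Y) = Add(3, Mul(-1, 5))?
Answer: 19312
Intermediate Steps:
Y = Rational(-1, 4) (Y = Mul(Rational(1, 8), Add(3, Mul(-1, 5))) = Mul(Rational(1, 8), Add(3, -5)) = Mul(Rational(1, 8), -2) = Rational(-1, 4) ≈ -0.25000)
Function('D')(x, f) = Add(Mul(12, x), Mul(13, f)) (Function('D')(x, f) = Add(Add(Mul(12, f), Mul(12, x)), f) = Add(Mul(12, x), Mul(13, f)))
Mul(Function('D')(Y, -5), -284) = Mul(Add(Mul(12, Rational(-1, 4)), Mul(13, -5)), -284) = Mul(Add(-3, -65), -284) = Mul(-68, -284) = 19312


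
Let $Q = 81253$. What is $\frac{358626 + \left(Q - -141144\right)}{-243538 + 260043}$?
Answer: $\frac{581023}{16505} \approx 35.203$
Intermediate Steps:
$\frac{358626 + \left(Q - -141144\right)}{-243538 + 260043} = \frac{358626 + \left(81253 - -141144\right)}{-243538 + 260043} = \frac{358626 + \left(81253 + 141144\right)}{16505} = \left(358626 + 222397\right) \frac{1}{16505} = 581023 \cdot \frac{1}{16505} = \frac{581023}{16505}$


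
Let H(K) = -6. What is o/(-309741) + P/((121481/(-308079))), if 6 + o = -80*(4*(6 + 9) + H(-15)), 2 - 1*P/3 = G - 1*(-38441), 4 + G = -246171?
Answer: -19823144792786102/12542548807 ≈ -1.5805e+6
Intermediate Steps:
G = -246175 (G = -4 - 246171 = -246175)
P = 623208 (P = 6 - 3*(-246175 - 1*(-38441)) = 6 - 3*(-246175 + 38441) = 6 - 3*(-207734) = 6 + 623202 = 623208)
o = -4326 (o = -6 - 80*(4*(6 + 9) - 6) = -6 - 80*(4*15 - 6) = -6 - 80*(60 - 6) = -6 - 80*54 = -6 - 4320 = -4326)
o/(-309741) + P/((121481/(-308079))) = -4326/(-309741) + 623208/((121481/(-308079))) = -4326*(-1/309741) + 623208/((121481*(-1/308079))) = 1442/103247 + 623208/(-121481/308079) = 1442/103247 + 623208*(-308079/121481) = 1442/103247 - 191997297432/121481 = -19823144792786102/12542548807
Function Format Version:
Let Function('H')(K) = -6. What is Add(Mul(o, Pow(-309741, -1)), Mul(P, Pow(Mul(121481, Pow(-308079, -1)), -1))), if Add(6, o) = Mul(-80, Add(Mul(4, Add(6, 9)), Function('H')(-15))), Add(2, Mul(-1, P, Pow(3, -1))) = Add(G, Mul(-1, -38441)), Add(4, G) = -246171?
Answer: Rational(-19823144792786102, 12542548807) ≈ -1.5805e+6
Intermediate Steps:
G = -246175 (G = Add(-4, -246171) = -246175)
P = 623208 (P = Add(6, Mul(-3, Add(-246175, Mul(-1, -38441)))) = Add(6, Mul(-3, Add(-246175, 38441))) = Add(6, Mul(-3, -207734)) = Add(6, 623202) = 623208)
o = -4326 (o = Add(-6, Mul(-80, Add(Mul(4, Add(6, 9)), -6))) = Add(-6, Mul(-80, Add(Mul(4, 15), -6))) = Add(-6, Mul(-80, Add(60, -6))) = Add(-6, Mul(-80, 54)) = Add(-6, -4320) = -4326)
Add(Mul(o, Pow(-309741, -1)), Mul(P, Pow(Mul(121481, Pow(-308079, -1)), -1))) = Add(Mul(-4326, Pow(-309741, -1)), Mul(623208, Pow(Mul(121481, Pow(-308079, -1)), -1))) = Add(Mul(-4326, Rational(-1, 309741)), Mul(623208, Pow(Mul(121481, Rational(-1, 308079)), -1))) = Add(Rational(1442, 103247), Mul(623208, Pow(Rational(-121481, 308079), -1))) = Add(Rational(1442, 103247), Mul(623208, Rational(-308079, 121481))) = Add(Rational(1442, 103247), Rational(-191997297432, 121481)) = Rational(-19823144792786102, 12542548807)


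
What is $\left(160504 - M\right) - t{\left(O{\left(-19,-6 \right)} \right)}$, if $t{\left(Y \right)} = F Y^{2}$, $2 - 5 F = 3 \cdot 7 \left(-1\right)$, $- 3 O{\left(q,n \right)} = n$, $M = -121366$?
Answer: $\frac{1409258}{5} \approx 2.8185 \cdot 10^{5}$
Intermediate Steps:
$O{\left(q,n \right)} = - \frac{n}{3}$
$F = \frac{23}{5}$ ($F = \frac{2}{5} - \frac{3 \cdot 7 \left(-1\right)}{5} = \frac{2}{5} - \frac{21 \left(-1\right)}{5} = \frac{2}{5} - - \frac{21}{5} = \frac{2}{5} + \frac{21}{5} = \frac{23}{5} \approx 4.6$)
$t{\left(Y \right)} = \frac{23 Y^{2}}{5}$
$\left(160504 - M\right) - t{\left(O{\left(-19,-6 \right)} \right)} = \left(160504 - -121366\right) - \frac{23 \left(\left(- \frac{1}{3}\right) \left(-6\right)\right)^{2}}{5} = \left(160504 + 121366\right) - \frac{23 \cdot 2^{2}}{5} = 281870 - \frac{23}{5} \cdot 4 = 281870 - \frac{92}{5} = \frac{1409258}{5}$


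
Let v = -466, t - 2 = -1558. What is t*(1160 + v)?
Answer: -1079864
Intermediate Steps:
t = -1556 (t = 2 - 1558 = -1556)
t*(1160 + v) = -1556*(1160 - 466) = -1556*694 = -1079864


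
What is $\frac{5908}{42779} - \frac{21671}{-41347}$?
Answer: $\frac{1171341785}{1768783313} \approx 0.66223$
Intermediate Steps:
$\frac{5908}{42779} - \frac{21671}{-41347} = 5908 \cdot \frac{1}{42779} - - \frac{21671}{41347} = \frac{5908}{42779} + \frac{21671}{41347} = \frac{1171341785}{1768783313}$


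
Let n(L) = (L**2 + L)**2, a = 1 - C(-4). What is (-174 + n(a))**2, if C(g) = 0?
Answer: 28900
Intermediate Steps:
a = 1 (a = 1 - 1*0 = 1 + 0 = 1)
n(L) = (L + L**2)**2
(-174 + n(a))**2 = (-174 + 1**2*(1 + 1)**2)**2 = (-174 + 1*2**2)**2 = (-174 + 1*4)**2 = (-174 + 4)**2 = (-170)**2 = 28900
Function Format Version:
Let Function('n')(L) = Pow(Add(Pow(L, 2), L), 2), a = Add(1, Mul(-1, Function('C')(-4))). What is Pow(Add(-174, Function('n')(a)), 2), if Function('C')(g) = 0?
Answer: 28900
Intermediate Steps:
a = 1 (a = Add(1, Mul(-1, 0)) = Add(1, 0) = 1)
Function('n')(L) = Pow(Add(L, Pow(L, 2)), 2)
Pow(Add(-174, Function('n')(a)), 2) = Pow(Add(-174, Mul(Pow(1, 2), Pow(Add(1, 1), 2))), 2) = Pow(Add(-174, Mul(1, Pow(2, 2))), 2) = Pow(Add(-174, Mul(1, 4)), 2) = Pow(Add(-174, 4), 2) = Pow(-170, 2) = 28900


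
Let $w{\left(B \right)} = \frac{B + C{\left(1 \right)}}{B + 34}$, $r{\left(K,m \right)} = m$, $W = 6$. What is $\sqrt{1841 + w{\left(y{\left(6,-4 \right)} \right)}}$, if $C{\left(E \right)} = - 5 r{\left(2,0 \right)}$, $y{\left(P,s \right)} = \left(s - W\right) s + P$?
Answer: $\frac{\sqrt{736630}}{20} \approx 42.914$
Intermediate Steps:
$y{\left(P,s \right)} = P + s \left(-6 + s\right)$ ($y{\left(P,s \right)} = \left(s - 6\right) s + P = \left(-6 + s\right) s + P = s \left(-6 + s\right) + P = P + s \left(-6 + s\right)$)
$C{\left(E \right)} = 0$ ($C{\left(E \right)} = \left(-5\right) 0 = 0$)
$w{\left(B \right)} = \frac{B}{34 + B}$ ($w{\left(B \right)} = \frac{B + 0}{B + 34} = \frac{B}{34 + B}$)
$\sqrt{1841 + w{\left(y{\left(6,-4 \right)} \right)}} = \sqrt{1841 + \frac{6 + \left(-4\right)^{2} - -24}{34 + \left(6 + \left(-4\right)^{2} - -24\right)}} = \sqrt{1841 + \frac{6 + 16 + 24}{34 + \left(6 + 16 + 24\right)}} = \sqrt{1841 + \frac{46}{34 + 46}} = \sqrt{1841 + \frac{46}{80}} = \sqrt{1841 + 46 \cdot \frac{1}{80}} = \sqrt{1841 + \frac{23}{40}} = \sqrt{\frac{73663}{40}} = \frac{\sqrt{736630}}{20}$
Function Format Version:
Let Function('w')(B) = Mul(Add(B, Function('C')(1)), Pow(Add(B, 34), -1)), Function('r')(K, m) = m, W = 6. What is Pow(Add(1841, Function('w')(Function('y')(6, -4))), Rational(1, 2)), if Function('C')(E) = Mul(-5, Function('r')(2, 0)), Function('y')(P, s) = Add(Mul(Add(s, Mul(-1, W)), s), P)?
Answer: Mul(Rational(1, 20), Pow(736630, Rational(1, 2))) ≈ 42.914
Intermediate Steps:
Function('y')(P, s) = Add(P, Mul(s, Add(-6, s))) (Function('y')(P, s) = Add(Mul(Add(s, Mul(-1, 6)), s), P) = Add(Mul(Add(s, -6), s), P) = Add(Mul(Add(-6, s), s), P) = Add(Mul(s, Add(-6, s)), P) = Add(P, Mul(s, Add(-6, s))))
Function('C')(E) = 0 (Function('C')(E) = Mul(-5, 0) = 0)
Function('w')(B) = Mul(B, Pow(Add(34, B), -1)) (Function('w')(B) = Mul(Add(B, 0), Pow(Add(B, 34), -1)) = Mul(B, Pow(Add(34, B), -1)))
Pow(Add(1841, Function('w')(Function('y')(6, -4))), Rational(1, 2)) = Pow(Add(1841, Mul(Add(6, Pow(-4, 2), Mul(-6, -4)), Pow(Add(34, Add(6, Pow(-4, 2), Mul(-6, -4))), -1))), Rational(1, 2)) = Pow(Add(1841, Mul(Add(6, 16, 24), Pow(Add(34, Add(6, 16, 24)), -1))), Rational(1, 2)) = Pow(Add(1841, Mul(46, Pow(Add(34, 46), -1))), Rational(1, 2)) = Pow(Add(1841, Mul(46, Pow(80, -1))), Rational(1, 2)) = Pow(Add(1841, Mul(46, Rational(1, 80))), Rational(1, 2)) = Pow(Add(1841, Rational(23, 40)), Rational(1, 2)) = Pow(Rational(73663, 40), Rational(1, 2)) = Mul(Rational(1, 20), Pow(736630, Rational(1, 2)))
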